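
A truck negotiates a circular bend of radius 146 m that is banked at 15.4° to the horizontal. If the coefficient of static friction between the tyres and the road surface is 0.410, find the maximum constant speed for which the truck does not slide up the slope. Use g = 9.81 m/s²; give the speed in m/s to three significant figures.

33.3 m/s

At the maximum speed, friction acts down the slope at its limiting value f = μN. Radially (horizontal, toward centre): N sinθ + μN cosθ = mv²/r. Vertically: N cosθ − μN sinθ = mg.
Dividing: v² = r g (sinθ + μcosθ)/(cosθ − μsinθ).
sinθ + μcosθ = 0.2656 + 0.410×0.9641 = 0.6608; cosθ − μsinθ = 0.9641 − 0.410×0.2656 = 0.8552.
v² = 146 × 9.81 × 0.6608/0.8552 = 1107 m²/s², so v = 33.27 m/s.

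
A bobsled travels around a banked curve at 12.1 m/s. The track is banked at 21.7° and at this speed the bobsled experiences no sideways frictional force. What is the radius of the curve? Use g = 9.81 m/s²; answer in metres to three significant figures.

37.5 m

Frictionless banking: tanθ = v²/(rg), so r = v²/(g tanθ).
r = (12.1)²/(9.81 × tan 21.7°) = 146.4/(9.81 × 0.3979) = 146.4/3.904 = 37.50 m.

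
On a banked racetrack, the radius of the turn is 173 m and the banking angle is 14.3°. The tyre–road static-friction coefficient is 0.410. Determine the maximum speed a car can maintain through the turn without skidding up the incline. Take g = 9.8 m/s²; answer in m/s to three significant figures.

35.5 m/s

At the maximum speed, friction acts down the slope at its limiting value f = μN. Radially (horizontal, toward centre): N sinθ + μN cosθ = mv²/r. Vertically: N cosθ − μN sinθ = mg.
Dividing: v² = r g (sinθ + μcosθ)/(cosθ − μsinθ).
sinθ + μcosθ = 0.2470 + 0.410×0.9690 = 0.6443; cosθ − μsinθ = 0.9690 − 0.410×0.2470 = 0.8677.
v² = 173 × 9.8 × 0.6443/0.8677 = 1259 m²/s², so v = 35.48 m/s.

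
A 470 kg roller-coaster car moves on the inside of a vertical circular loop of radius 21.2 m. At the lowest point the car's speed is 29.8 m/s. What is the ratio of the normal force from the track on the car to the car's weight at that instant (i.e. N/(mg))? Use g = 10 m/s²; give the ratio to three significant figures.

5.19

At the bottom, N − mg = mv²/r, so N = m(v²/r + g) and N/(mg) = v²/(rg) + 1 = (29.8)²/(21.2 × 10.0) + 1 = 4.189 + 1 = 5.189.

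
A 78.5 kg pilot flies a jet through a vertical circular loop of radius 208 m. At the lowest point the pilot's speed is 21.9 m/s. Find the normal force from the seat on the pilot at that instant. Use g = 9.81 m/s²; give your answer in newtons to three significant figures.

At the lowest point, N points up (toward the centre) and the weight mg points down (away from the centre), so the net inward force is N − mg = mv²/r.
N = m(v²/r + g) = 78.5 × ((21.9)²/208 + 9.81) = 78.5 × (2.306 + 9.81) = 78.5 × 12.12 = 951.1 N.

951 N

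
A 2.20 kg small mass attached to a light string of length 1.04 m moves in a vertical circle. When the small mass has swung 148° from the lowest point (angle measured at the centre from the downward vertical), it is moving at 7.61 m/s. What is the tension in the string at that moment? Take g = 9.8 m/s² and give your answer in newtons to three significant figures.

104 N

Take the radial direction toward the centre of the circle as positive. The component of the weight along the string toward the centre is −mg cos φ (φ measured from the bottom), so Newton's second law along the string gives T − mg cos φ = m v²/r.
cos 148° = -0.8480, so T = m(v²/r + g cos φ) = 2.20 × ((7.61)²/1.04 + 9.8 × -0.8480) = 2.20 × (55.68 + (-8.311)) = 2.20 × 47.37 = 104.2 N.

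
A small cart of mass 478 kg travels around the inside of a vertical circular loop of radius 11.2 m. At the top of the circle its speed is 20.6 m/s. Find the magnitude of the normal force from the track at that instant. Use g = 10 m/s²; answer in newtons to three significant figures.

At the top, both N and the weight mg point inward (toward the centre), so N + mg = mv²/r.
N = m(v²/r − g) = 478 × ((20.6)²/11.2 − 10.0) = 478 × (37.89 − 10.0) = 478 × 27.89 = 13330 N.

13300 N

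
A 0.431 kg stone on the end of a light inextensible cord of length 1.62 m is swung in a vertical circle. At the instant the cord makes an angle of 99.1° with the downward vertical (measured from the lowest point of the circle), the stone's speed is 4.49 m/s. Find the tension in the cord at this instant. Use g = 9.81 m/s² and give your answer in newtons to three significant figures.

4.69 N

Take the radial direction toward the centre of the circle as positive. The component of the weight along the string toward the centre is −mg cos φ (φ measured from the bottom), so Newton's second law along the string gives T − mg cos φ = m v²/r.
cos 99.1° = -0.1582, so T = m(v²/r + g cos φ) = 0.431 × ((4.49)²/1.62 + 9.81 × -0.1582) = 0.431 × (12.44 + (-1.552)) = 0.431 × 10.89 = 4.695 N.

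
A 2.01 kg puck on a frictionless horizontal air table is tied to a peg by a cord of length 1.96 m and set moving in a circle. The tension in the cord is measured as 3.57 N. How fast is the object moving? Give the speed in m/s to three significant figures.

T = m v²/r ⇒ v = √(T r / m) = √(3.57 × 1.96 / 2.01) = √3.481 = 1.866 m/s.

1.87 m/s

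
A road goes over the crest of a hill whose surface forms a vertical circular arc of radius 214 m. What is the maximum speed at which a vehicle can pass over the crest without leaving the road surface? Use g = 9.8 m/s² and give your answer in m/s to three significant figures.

45.8 m/s

At the crest the centre of the circle is below the vehicle, so the net downward (centripetal) force is mg − N = mv²/r.
The vehicle leaves the road when N → 0, giving v_max = √(g r) = √(9.8 × 214) = 45.80 m/s.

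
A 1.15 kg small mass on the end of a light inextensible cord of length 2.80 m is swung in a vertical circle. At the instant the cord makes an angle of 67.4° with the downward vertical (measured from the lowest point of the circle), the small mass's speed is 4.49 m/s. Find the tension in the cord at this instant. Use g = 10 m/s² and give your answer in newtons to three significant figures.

12.7 N

Take the radial direction toward the centre of the circle as positive. The component of the weight along the string toward the centre is −mg cos φ (φ measured from the bottom), so Newton's second law along the string gives T − mg cos φ = m v²/r.
cos 67.4° = 0.3843, so T = m(v²/r + g cos φ) = 1.15 × ((4.49)²/2.80 + 10.0 × 0.3843) = 1.15 × (7.200 + (3.843)) = 1.15 × 11.04 = 12.70 N.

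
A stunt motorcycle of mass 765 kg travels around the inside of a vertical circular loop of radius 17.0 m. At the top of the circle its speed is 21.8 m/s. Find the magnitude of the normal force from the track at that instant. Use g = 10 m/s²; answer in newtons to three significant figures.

13700 N

At the top, both N and the weight mg point inward (toward the centre), so N + mg = mv²/r.
N = m(v²/r − g) = 765 × ((21.8)²/17.0 − 10.0) = 765 × (27.96 − 10.0) = 765 × 17.96 = 13740 N.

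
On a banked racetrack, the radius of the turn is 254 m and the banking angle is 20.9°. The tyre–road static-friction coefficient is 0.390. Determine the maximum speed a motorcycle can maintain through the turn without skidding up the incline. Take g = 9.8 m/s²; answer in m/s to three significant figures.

47.5 m/s

At the maximum speed, friction acts down the slope at its limiting value f = μN. Radially (horizontal, toward centre): N sinθ + μN cosθ = mv²/r. Vertically: N cosθ − μN sinθ = mg.
Dividing: v² = r g (sinθ + μcosθ)/(cosθ − μsinθ).
sinθ + μcosθ = 0.3567 + 0.390×0.9342 = 0.7211; cosθ − μsinθ = 0.9342 − 0.390×0.3567 = 0.7951.
v² = 254 × 9.8 × 0.7211/0.7951 = 2258 m²/s², so v = 47.51 m/s.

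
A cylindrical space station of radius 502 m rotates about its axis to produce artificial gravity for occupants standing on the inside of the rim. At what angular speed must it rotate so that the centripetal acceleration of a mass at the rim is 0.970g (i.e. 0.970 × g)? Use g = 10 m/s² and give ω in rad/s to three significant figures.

0.139 rad/s

Centripetal acceleration a_c = ω²r. Setting ω²r = 0.970g:
ω = √(0.970g / r) = √(0.970 × 10.0 / 502) = √0.01932 = 0.1390 rad/s.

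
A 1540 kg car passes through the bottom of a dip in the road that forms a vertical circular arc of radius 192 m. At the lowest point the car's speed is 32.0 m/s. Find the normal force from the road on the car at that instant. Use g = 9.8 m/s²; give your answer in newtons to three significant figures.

23300 N

At the lowest point, N points up (toward the centre) and the weight mg points down (away from the centre), so the net inward force is N − mg = mv²/r.
N = m(v²/r + g) = 1540 × ((32.0)²/192 + 9.8) = 1540 × (5.333 + 9.8) = 1540 × 15.13 = 23310 N.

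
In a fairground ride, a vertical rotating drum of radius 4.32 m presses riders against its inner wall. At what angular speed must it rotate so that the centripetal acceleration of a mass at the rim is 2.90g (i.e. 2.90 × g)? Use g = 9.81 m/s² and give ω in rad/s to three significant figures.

Centripetal acceleration a_c = ω²r. Setting ω²r = 2.90g:
ω = √(2.90g / r) = √(2.90 × 9.81 / 4.32) = √6.585 = 2.566 rad/s.

2.57 rad/s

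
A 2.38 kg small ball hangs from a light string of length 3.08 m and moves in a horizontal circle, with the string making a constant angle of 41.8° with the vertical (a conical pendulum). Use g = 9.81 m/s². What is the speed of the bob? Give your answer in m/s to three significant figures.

4.24 m/s

The radius of the circle is r = L sinθ = 3.08 × sin 41.8° = 2.053 m.
Horizontally T sinθ = mv²/r and vertically T cosθ = mg, so tanθ = v²/(rg).
v = √(r g tanθ) = √(2.053 × 9.81 × 0.8941) = √18.01 = 4.243 m/s.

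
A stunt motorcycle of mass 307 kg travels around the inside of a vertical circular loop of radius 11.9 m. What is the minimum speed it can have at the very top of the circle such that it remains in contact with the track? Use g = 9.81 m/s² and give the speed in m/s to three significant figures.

At the highest point the centre is directly below, so both the weight and N act inward: N + mg = mv²/r.
At minimum speed N → 0, so mg = mv_min²/r ⇒ v_min = √(g r) = √(9.81 × 11.9) = 10.80 m/s.

10.8 m/s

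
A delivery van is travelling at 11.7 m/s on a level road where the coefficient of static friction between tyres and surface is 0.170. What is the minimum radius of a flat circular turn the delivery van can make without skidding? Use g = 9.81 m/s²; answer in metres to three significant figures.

At the limit, μ_s m g = m v²/r, so r_min = v²/(μ_s g) = (11.7)²/(0.170 × 9.81) = 136.9/1.668 = 82.08 m.

82.1 m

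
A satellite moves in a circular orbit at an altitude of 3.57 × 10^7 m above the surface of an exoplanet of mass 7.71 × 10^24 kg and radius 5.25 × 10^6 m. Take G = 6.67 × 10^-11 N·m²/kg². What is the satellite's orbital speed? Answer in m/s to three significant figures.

Orbital radius r = R + h = 5.25 × 10^6 + 3.57 × 10^7 = 4.095 × 10^7 m.
Gravity supplies the centripetal force: G M m / r² = m v² / r, so v = √(GM/r).
v = √(6.67 × 10^-11 × 7.71 × 10^24 / 4.095 × 10^7) = √(1.256 × 10^7) = 3544 m/s.

3540 m/s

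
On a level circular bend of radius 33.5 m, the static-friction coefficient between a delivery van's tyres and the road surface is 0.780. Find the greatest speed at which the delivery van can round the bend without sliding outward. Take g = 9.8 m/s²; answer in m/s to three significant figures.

On a flat curve, static friction is the only horizontal force, so it must supply the full centripetal force: μ_s m g = m v²/r.
Mass cancels: v_max = √(μ_s g r) = √(0.780 × 9.8 × 33.5) = √256.1 = 16.00 m/s.

16.0 m/s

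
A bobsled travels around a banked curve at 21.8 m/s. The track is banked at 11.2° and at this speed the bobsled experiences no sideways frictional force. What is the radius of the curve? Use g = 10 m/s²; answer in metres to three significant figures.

Frictionless banking: tanθ = v²/(rg), so r = v²/(g tanθ).
r = (21.8)²/(10.0 × tan 11.2°) = 475.2/(10.0 × 0.1980) = 475.2/1.980 = 240.0 m.

240 m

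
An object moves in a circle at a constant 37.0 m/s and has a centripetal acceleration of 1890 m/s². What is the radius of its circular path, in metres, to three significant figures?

0.724 m

a_c = v²/r ⇒ r = v²/a_c = (37.0)²/1890 = 1369/1890 = 0.7243 m.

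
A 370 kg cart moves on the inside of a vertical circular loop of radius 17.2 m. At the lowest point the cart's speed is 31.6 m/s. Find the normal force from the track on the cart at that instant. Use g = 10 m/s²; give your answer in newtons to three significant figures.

25200 N

At the lowest point, N points up (toward the centre) and the weight mg points down (away from the centre), so the net inward force is N − mg = mv²/r.
N = m(v²/r + g) = 370 × ((31.6)²/17.2 + 10.0) = 370 × (58.06 + 10.0) = 370 × 68.06 = 25180 N.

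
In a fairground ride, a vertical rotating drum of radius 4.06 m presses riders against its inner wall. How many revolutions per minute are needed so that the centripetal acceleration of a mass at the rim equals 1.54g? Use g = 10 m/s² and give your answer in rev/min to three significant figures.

Require ω²r = 1.54g, so ω = √(1.54 × 10.0/4.06) = 1.948 rad/s.
In rev/min: ω × 60/(2π) = 1.948 × 60/(2π) = 18.60 rev/min.

18.6 rev/min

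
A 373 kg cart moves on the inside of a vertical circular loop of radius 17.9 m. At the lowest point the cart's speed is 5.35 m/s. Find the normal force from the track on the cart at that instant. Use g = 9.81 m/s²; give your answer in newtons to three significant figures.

4260 N

At the lowest point, N points up (toward the centre) and the weight mg points down (away from the centre), so the net inward force is N − mg = mv²/r.
N = m(v²/r + g) = 373 × ((5.35)²/17.9 + 9.81) = 373 × (1.599 + 9.81) = 373 × 11.41 = 4256 N.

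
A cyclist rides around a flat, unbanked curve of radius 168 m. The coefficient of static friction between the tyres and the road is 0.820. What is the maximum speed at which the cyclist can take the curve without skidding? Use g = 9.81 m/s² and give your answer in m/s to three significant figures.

36.8 m/s

On a flat curve, static friction is the only horizontal force, so it must supply the full centripetal force: μ_s m g = m v²/r.
Mass cancels: v_max = √(μ_s g r) = √(0.820 × 9.81 × 168) = √1351 = 36.76 m/s.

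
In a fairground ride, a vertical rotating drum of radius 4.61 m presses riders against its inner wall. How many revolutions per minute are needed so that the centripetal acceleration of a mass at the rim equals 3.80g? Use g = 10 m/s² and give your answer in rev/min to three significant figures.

Require ω²r = 3.80g, so ω = √(3.80 × 10.0/4.61) = 2.871 rad/s.
In rev/min: ω × 60/(2π) = 2.871 × 60/(2π) = 27.42 rev/min.

27.4 rev/min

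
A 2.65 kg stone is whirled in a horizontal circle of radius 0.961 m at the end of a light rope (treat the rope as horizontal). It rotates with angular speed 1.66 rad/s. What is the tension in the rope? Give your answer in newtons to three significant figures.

v = ωr = 1.66 × 0.961 = 1.595 m/s.
The tension is the only horizontal force, so it supplies the full centripetal force: T = m v²/r = 2.65 × (1.595)²/0.961 = 2.65 × 2.545/0.961 = 7.018 N.

7.02 N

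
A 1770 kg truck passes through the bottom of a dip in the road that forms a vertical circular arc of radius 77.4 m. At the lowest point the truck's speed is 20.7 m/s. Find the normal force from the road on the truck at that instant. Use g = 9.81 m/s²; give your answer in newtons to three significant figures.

27200 N

At the lowest point, N points up (toward the centre) and the weight mg points down (away from the centre), so the net inward force is N − mg = mv²/r.
N = m(v²/r + g) = 1770 × ((20.7)²/77.4 + 9.81) = 1770 × (5.536 + 9.81) = 1770 × 15.35 = 27160 N.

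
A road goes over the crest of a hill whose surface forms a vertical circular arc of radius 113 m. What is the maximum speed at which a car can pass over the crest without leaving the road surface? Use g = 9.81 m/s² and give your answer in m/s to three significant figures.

33.3 m/s

At the crest the centre of the circle is below the car, so the net downward (centripetal) force is mg − N = mv²/r.
The car leaves the road when N → 0, giving v_max = √(g r) = √(9.81 × 113) = 33.29 m/s.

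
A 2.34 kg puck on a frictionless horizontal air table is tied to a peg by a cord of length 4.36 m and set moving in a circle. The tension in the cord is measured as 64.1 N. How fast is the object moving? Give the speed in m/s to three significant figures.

10.9 m/s

T = m v²/r ⇒ v = √(T r / m) = √(64.1 × 4.36 / 2.34) = √119.4 = 10.93 m/s.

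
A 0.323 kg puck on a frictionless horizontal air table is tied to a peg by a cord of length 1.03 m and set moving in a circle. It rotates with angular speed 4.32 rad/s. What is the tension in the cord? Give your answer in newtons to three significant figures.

v = ωr = 4.32 × 1.03 = 4.450 m/s.
The tension is the only horizontal force, so it supplies the full centripetal force: T = m v²/r = 0.323 × (4.450)²/1.03 = 0.323 × 19.80/1.03 = 6.209 N.

6.21 N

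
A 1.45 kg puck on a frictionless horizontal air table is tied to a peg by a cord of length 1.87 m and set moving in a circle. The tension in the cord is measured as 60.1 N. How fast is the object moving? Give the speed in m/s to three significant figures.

8.80 m/s

T = m v²/r ⇒ v = √(T r / m) = √(60.1 × 1.87 / 1.45) = √77.51 = 8.804 m/s.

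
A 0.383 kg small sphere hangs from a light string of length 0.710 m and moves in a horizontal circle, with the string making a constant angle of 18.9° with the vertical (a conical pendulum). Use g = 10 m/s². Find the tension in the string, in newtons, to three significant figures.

Vertically the bob has no acceleration, so T cosθ = mg.
T = mg/cosθ = 0.383 × 10.0 / cos 18.9° = 3.830/0.9461 = 4.048 N.

4.05 N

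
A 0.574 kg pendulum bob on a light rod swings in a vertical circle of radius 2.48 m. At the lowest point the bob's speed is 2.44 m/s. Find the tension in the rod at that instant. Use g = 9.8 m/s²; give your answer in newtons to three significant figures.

7.00 N

At the lowest point, T points up (toward the centre) and the weight mg points down (away from the centre), so the net inward force is T − mg = mv²/r.
T = m(v²/r + g) = 0.574 × ((2.44)²/2.48 + 9.8) = 0.574 × (2.401 + 9.8) = 0.574 × 12.20 = 7.003 N.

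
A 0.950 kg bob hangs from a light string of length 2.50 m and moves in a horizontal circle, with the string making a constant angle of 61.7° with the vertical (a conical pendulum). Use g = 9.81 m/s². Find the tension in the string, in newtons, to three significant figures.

Vertically the bob has no acceleration, so T cosθ = mg.
T = mg/cosθ = 0.950 × 9.81 / cos 61.7° = 9.320/0.4741 = 19.66 N.

19.7 N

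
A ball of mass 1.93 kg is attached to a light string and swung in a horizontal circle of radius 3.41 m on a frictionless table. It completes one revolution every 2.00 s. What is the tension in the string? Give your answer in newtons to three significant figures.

65.0 N

v = 2πr/T = 2π × 3.41/2.00 = 10.71 m/s.
The tension is the only horizontal force, so it supplies the full centripetal force: T = m v²/r = 1.93 × (10.71)²/3.41 = 1.93 × 114.8/3.41 = 64.95 N.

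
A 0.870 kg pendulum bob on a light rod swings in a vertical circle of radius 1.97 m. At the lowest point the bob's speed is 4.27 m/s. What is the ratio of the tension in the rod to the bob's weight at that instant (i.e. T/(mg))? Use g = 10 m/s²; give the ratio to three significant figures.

At the bottom, T − mg = mv²/r, so T = m(v²/r + g) and T/(mg) = v²/(rg) + 1 = (4.27)²/(1.97 × 10.0) + 1 = 0.9255 + 1 = 1.926.

1.93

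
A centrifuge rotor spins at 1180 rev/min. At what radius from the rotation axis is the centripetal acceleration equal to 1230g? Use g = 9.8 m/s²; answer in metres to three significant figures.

ω = 1180 rev/min × 2π/60 = 123.6 rad/s.
a_c = ω²r = 1230g ⇒ r = 1230 × 9.8 / (123.6)² = 12050/15270 = 0.7894 m.

0.789 m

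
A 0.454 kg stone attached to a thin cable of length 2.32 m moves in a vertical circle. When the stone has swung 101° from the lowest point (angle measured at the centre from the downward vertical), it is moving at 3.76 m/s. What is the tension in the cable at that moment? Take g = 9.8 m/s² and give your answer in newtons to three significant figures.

1.92 N

Take the radial direction toward the centre of the circle as positive. The component of the weight along the string toward the centre is −mg cos φ (φ measured from the bottom), so Newton's second law along the string gives T − mg cos φ = m v²/r.
cos 101° = -0.1908, so T = m(v²/r + g cos φ) = 0.454 × ((3.76)²/2.32 + 9.8 × -0.1908) = 0.454 × (6.094 + (-1.870)) = 0.454 × 4.224 = 1.918 N.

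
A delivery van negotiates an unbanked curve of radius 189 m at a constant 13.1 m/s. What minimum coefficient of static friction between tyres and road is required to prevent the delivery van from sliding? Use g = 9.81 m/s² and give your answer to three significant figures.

Friction provides the centripetal force: μ_s m g = m v²/r, so μ_s = v²/(g r) = (13.10)²/(9.81 × 189) = 171.6/1854 = 0.09256.

0.0926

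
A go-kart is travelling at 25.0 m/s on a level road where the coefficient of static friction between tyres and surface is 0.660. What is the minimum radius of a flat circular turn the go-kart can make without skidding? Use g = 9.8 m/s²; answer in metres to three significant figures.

96.6 m

At the limit, μ_s m g = m v²/r, so r_min = v²/(μ_s g) = (25.0)²/(0.660 × 9.8) = 625.0/6.468 = 96.63 m.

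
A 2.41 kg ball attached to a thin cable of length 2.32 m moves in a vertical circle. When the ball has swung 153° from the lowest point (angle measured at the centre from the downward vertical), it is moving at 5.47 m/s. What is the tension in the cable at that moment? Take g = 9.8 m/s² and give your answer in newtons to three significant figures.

Take the radial direction toward the centre of the circle as positive. The component of the weight along the string toward the centre is −mg cos φ (φ measured from the bottom), so Newton's second law along the string gives T − mg cos φ = m v²/r.
cos 153° = -0.8910, so T = m(v²/r + g cos φ) = 2.41 × ((5.47)²/2.32 + 9.8 × -0.8910) = 2.41 × (12.90 + (-8.732)) = 2.41 × 4.165 = 10.04 N.

10.0 N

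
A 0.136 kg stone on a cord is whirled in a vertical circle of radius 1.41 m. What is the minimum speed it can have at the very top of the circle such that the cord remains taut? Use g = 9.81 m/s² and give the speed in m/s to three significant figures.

3.72 m/s

At the highest point the centre is directly below, so both the weight and T act inward: T + mg = mv²/r.
At minimum speed T → 0, so mg = mv_min²/r ⇒ v_min = √(g r) = √(9.81 × 1.41) = 3.719 m/s.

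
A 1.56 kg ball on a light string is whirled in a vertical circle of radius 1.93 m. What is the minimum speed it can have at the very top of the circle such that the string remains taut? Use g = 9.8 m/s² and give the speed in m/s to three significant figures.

4.35 m/s

At the top, both weight mg and T point toward the centre: T + mg = mv²/r.
At minimum speed T → 0, so mg = mv_min²/r ⇒ v_min = √(g r) = √(9.8 × 1.93) = 4.349 m/s.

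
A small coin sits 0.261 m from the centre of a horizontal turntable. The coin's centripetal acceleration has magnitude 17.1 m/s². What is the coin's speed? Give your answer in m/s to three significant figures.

a_c = v²/r ⇒ v = √(a_c · r) = √(17.1 × 0.261) = √4.463 = 2.113 m/s.

2.11 m/s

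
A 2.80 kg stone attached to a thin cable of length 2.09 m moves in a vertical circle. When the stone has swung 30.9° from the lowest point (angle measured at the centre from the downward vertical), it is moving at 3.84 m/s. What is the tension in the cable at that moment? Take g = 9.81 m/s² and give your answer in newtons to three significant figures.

Take the radial direction toward the centre of the circle as positive. The component of the weight along the string toward the centre is −mg cos φ (φ measured from the bottom), so Newton's second law along the string gives T − mg cos φ = m v²/r.
cos 30.9° = 0.8581, so T = m(v²/r + g cos φ) = 2.80 × ((3.84)²/2.09 + 9.81 × 0.8581) = 2.80 × (7.055 + (8.418)) = 2.80 × 15.47 = 43.32 N.

43.3 N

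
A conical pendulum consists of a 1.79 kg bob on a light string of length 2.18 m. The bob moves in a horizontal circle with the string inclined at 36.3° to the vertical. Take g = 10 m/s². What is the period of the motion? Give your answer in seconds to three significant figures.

r = L sinθ = 1.291 m. From T sinθ = mω²r and T cosθ = mg: tanθ = ω²r/g, so ω² = g tanθ / r = g/(L cosθ).
ω = √(g/(L cosθ)) = √(10.0/(2.18 × 0.8059)) = √5.692 = 2.386 rad/s.
Period = 2π/ω = 2.634 s.

2.63 s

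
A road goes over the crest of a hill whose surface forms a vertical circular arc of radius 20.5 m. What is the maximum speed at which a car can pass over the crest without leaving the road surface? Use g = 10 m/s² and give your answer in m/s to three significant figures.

14.3 m/s

At the crest the centre of the circle is below the car, so the net downward (centripetal) force is mg − N = mv²/r.
The car leaves the road when N → 0, giving v_max = √(g r) = √(10.0 × 20.5) = 14.32 m/s.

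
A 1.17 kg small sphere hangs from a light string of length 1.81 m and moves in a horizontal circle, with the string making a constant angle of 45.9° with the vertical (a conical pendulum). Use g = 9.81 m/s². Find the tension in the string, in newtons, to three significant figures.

Vertically the bob has no acceleration, so T cosθ = mg.
T = mg/cosθ = 1.17 × 9.81 / cos 45.9° = 11.48/0.6959 = 16.49 N.

16.5 N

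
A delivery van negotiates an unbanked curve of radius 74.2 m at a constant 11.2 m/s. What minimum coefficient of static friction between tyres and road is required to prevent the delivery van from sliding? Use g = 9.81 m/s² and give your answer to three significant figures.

0.172

Friction provides the centripetal force: μ_s m g = m v²/r, so μ_s = v²/(g r) = (11.20)²/(9.81 × 74.2) = 125.4/727.9 = 0.1723.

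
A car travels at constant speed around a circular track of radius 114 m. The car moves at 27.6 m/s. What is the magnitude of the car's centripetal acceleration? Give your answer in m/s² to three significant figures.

a_c = v²/r = (27.60)²/114 = 761.8/114 = 6.682 m/s².

6.68 m/s²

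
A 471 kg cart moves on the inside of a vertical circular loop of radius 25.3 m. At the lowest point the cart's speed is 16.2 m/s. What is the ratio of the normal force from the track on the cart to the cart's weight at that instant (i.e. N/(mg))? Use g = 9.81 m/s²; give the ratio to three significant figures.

2.06

At the bottom, N − mg = mv²/r, so N = m(v²/r + g) and N/(mg) = v²/(rg) + 1 = (16.2)²/(25.3 × 9.81) + 1 = 1.057 + 1 = 2.057.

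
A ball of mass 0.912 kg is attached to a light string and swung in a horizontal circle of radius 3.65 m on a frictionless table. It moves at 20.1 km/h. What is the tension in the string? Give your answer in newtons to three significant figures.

v = 20.1 km/h = 20.1/3.6 = 5.583 m/s.
The tension is the only horizontal force, so it supplies the full centripetal force: T = m v²/r = 0.912 × (5.583)²/3.65 = 0.912 × 31.17/3.65 = 7.789 N.

7.79 N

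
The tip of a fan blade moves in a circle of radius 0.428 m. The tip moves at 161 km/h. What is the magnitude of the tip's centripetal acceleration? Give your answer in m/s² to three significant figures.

4670 m/s²

v = 161 km/h = 161/3.6 = 44.72 m/s.
a_c = v²/r = (44.72)²/0.428 = 2000/0.428 = 4673 m/s².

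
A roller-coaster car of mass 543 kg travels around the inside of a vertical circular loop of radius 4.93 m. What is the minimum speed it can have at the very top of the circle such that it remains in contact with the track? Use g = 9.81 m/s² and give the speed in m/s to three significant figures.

At the highest point the centre is directly below, so both the weight and N act inward: N + mg = mv²/r.
At minimum speed N → 0, so mg = mv_min²/r ⇒ v_min = √(g r) = √(9.81 × 4.93) = 6.954 m/s.

6.95 m/s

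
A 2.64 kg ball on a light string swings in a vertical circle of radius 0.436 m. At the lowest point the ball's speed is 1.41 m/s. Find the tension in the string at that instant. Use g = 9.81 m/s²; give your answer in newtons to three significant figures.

37.9 N

At the lowest point, T points up (toward the centre) and the weight mg points down (away from the centre), so the net inward force is T − mg = mv²/r.
T = m(v²/r + g) = 2.64 × ((1.41)²/0.436 + 9.81) = 2.64 × (4.560 + 9.81) = 2.64 × 14.37 = 37.94 N.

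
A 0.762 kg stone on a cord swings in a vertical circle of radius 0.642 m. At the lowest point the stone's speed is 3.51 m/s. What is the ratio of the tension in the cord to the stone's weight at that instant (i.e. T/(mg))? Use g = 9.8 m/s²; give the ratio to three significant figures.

2.96

At the bottom, T − mg = mv²/r, so T = m(v²/r + g) and T/(mg) = v²/(rg) + 1 = (3.51)²/(0.642 × 9.8) + 1 = 1.958 + 1 = 2.958.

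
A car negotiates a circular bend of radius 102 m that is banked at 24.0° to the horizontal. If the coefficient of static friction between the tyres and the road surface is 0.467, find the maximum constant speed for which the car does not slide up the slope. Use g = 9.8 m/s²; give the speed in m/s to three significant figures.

At the maximum speed, friction acts down the slope at its limiting value f = μN. Radially (horizontal, toward centre): N sinθ + μN cosθ = mv²/r. Vertically: N cosθ − μN sinθ = mg.
Dividing: v² = r g (sinθ + μcosθ)/(cosθ − μsinθ).
sinθ + μcosθ = 0.4067 + 0.467×0.9135 = 0.8334; cosθ − μsinθ = 0.9135 − 0.467×0.4067 = 0.7236.
v² = 102 × 9.8 × 0.8334/0.7236 = 1151 m²/s², so v = 33.93 m/s.

33.9 m/s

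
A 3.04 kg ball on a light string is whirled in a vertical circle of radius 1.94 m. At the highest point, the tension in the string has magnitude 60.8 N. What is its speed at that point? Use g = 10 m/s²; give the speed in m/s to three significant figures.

At the top, T + mg = mv²/r, so v = √(r(T/m + g)) = √(1.94 × (60.8/3.04 + 10.0)) = √(1.94 × 30.00) = √58.20 = 7.629 m/s.

7.63 m/s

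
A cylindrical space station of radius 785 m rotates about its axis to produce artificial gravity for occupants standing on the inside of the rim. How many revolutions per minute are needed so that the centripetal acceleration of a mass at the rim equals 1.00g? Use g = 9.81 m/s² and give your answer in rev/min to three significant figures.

Require ω²r = 1.00g, so ω = √(1.00 × 9.81/785) = 0.1118 rad/s.
In rev/min: ω × 60/(2π) = 0.1118 × 60/(2π) = 1.068 rev/min.

1.07 rev/min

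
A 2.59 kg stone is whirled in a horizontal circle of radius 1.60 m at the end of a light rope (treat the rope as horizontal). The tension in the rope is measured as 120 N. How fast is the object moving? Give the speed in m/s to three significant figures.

8.61 m/s

T = m v²/r ⇒ v = √(T r / m) = √(120 × 1.60 / 2.59) = √74.13 = 8.610 m/s.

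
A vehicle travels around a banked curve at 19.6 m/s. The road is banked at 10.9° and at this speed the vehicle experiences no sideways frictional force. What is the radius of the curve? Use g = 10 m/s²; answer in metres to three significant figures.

199 m

Frictionless banking: tanθ = v²/(rg), so r = v²/(g tanθ).
r = (19.6)²/(10.0 × tan 10.9°) = 384.2/(10.0 × 0.1926) = 384.2/1.926 = 199.5 m.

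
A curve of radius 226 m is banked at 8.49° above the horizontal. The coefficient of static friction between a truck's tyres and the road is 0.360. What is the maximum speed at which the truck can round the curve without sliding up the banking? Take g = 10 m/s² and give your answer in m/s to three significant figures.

At the maximum speed, friction acts down the slope at its limiting value f = μN. Radially (horizontal, toward centre): N sinθ + μN cosθ = mv²/r. Vertically: N cosθ − μN sinθ = mg.
Dividing: v² = r g (sinθ + μcosθ)/(cosθ − μsinθ).
sinθ + μcosθ = 0.1476 + 0.360×0.9890 = 0.5037; cosθ − μsinθ = 0.9890 − 0.360×0.1476 = 0.9359.
v² = 226 × 10.0 × 0.5037/0.9359 = 1216 m²/s², so v = 34.88 m/s.

34.9 m/s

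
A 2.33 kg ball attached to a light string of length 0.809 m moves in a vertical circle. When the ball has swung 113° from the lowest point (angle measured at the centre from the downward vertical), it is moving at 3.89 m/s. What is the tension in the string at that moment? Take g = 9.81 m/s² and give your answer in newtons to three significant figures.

Take the radial direction toward the centre of the circle as positive. The component of the weight along the string toward the centre is −mg cos φ (φ measured from the bottom), so Newton's second law along the string gives T − mg cos φ = m v²/r.
cos 113° = -0.3907, so T = m(v²/r + g cos φ) = 2.33 × ((3.89)²/0.809 + 9.81 × -0.3907) = 2.33 × (18.70 + (-3.833)) = 2.33 × 14.87 = 34.65 N.

34.7 N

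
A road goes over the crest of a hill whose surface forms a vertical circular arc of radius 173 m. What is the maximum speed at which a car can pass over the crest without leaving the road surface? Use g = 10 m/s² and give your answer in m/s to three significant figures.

At the crest the centre of the circle is below the car, so the net downward (centripetal) force is mg − N = mv²/r.
The car leaves the road when N → 0, giving v_max = √(g r) = √(10.0 × 173) = 41.59 m/s.

41.6 m/s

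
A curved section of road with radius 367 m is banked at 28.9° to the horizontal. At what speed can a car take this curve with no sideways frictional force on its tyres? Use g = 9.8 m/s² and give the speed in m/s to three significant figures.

44.6 m/s

On a frictionless banked curve, N sinθ = mv²/r and N cosθ = mg, so tanθ = v²/(rg).
v = √(r g tanθ) = √(367 × 9.8 × tan 28.9°) = √(367 × 9.8 × 0.5520) = √1985 = 44.56 m/s.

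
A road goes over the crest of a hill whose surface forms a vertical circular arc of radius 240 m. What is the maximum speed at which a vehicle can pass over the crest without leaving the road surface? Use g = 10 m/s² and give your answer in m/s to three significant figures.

At the crest the centre of the circle is below the vehicle, so the net downward (centripetal) force is mg − N = mv²/r.
The vehicle leaves the road when N → 0, giving v_max = √(g r) = √(10.0 × 240) = 48.99 m/s.

49.0 m/s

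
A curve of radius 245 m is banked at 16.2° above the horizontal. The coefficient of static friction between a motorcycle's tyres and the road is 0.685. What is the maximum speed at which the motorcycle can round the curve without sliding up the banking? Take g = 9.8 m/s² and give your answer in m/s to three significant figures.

54.1 m/s

At the maximum speed, friction acts down the slope at its limiting value f = μN. Radially (horizontal, toward centre): N sinθ + μN cosθ = mv²/r. Vertically: N cosθ − μN sinθ = mg.
Dividing: v² = r g (sinθ + μcosθ)/(cosθ − μsinθ).
sinθ + μcosθ = 0.2790 + 0.685×0.9603 = 0.9368; cosθ − μsinθ = 0.9603 − 0.685×0.2790 = 0.7692.
v² = 245 × 9.8 × 0.9368/0.7692 = 2924 m²/s², so v = 54.08 m/s.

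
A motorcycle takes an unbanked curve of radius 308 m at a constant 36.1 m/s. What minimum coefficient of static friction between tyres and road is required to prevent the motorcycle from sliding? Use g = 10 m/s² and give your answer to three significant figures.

Friction provides the centripetal force: μ_s m g = m v²/r, so μ_s = v²/(g r) = (36.10)²/(10.0 × 308) = 1303/3080 = 0.4231.

0.423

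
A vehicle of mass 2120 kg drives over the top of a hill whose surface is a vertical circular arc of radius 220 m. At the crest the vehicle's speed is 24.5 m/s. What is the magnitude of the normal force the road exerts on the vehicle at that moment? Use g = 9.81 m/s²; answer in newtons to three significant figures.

15000 N

At the crest the centripetal acceleration points downward (toward the centre of the arc), so mg − N = mv²/r.
N = m(g − v²/r) = 2120 × (9.81 − (24.5)²/220) = 2120 × (9.81 − 2.728) = 2120 × 7.082 = 15010 N.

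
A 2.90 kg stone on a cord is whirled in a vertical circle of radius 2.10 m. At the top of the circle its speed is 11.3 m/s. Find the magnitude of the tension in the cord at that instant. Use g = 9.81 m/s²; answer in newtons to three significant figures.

At the top, both T and the weight mg point inward (toward the centre), so T + mg = mv²/r.
T = m(v²/r − g) = 2.90 × ((11.3)²/2.10 − 9.81) = 2.90 × (60.80 − 9.81) = 2.90 × 50.99 = 147.9 N.

148 N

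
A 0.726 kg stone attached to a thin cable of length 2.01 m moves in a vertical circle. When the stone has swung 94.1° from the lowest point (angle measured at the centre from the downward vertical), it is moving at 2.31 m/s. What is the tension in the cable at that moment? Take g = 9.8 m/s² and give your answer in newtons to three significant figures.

1.42 N

Take the radial direction toward the centre of the circle as positive. The component of the weight along the string toward the centre is −mg cos φ (φ measured from the bottom), so Newton's second law along the string gives T − mg cos φ = m v²/r.
cos 94.1° = -0.07150, so T = m(v²/r + g cos φ) = 0.726 × ((2.31)²/2.01 + 9.8 × -0.07150) = 0.726 × (2.655 + (-0.7007)) = 0.726 × 1.954 = 1.419 N.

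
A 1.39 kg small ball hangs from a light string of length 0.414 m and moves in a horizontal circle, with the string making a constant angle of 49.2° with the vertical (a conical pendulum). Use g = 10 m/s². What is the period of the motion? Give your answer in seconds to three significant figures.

r = L sinθ = 0.3134 m. From T sinθ = mω²r and T cosθ = mg: tanθ = ω²r/g, so ω² = g tanθ / r = g/(L cosθ).
ω = √(g/(L cosθ)) = √(10.0/(0.414 × 0.6534)) = √36.97 = 6.080 rad/s.
Period = 2π/ω = 1.033 s.

1.03 s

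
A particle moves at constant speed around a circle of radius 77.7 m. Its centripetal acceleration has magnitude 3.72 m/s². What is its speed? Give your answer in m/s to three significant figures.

a_c = v²/r ⇒ v = √(a_c · r) = √(3.72 × 77.7) = √289.0 = 17.00 m/s.

17.0 m/s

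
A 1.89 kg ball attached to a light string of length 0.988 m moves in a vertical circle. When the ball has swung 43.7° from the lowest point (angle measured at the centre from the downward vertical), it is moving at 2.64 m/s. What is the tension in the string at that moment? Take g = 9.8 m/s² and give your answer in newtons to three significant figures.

26.7 N

Take the radial direction toward the centre of the circle as positive. The component of the weight along the string toward the centre is −mg cos φ (φ measured from the bottom), so Newton's second law along the string gives T − mg cos φ = m v²/r.
cos 43.7° = 0.7230, so T = m(v²/r + g cos φ) = 1.89 × ((2.64)²/0.988 + 9.8 × 0.7230) = 1.89 × (7.054 + (7.085)) = 1.89 × 14.14 = 26.72 N.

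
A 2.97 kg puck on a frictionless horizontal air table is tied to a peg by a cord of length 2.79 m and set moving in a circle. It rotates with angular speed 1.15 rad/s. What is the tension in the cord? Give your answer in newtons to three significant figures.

v = ωr = 1.15 × 2.79 = 3.208 m/s.
The tension is the only horizontal force, so it supplies the full centripetal force: T = m v²/r = 2.97 × (3.208)²/2.79 = 2.97 × 10.29/2.79 = 10.96 N.

11.0 N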